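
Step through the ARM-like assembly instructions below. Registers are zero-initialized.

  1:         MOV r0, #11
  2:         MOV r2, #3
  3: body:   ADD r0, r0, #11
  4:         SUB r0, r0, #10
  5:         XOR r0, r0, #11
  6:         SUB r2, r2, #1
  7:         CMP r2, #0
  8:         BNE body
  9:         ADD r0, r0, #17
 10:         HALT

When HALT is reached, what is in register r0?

MOV r0, #11 → r0=11
MOV r2, #3 → r2=3
ADD r0, r0, #11 → r0=11+11=22
SUB r0, r0, #10 → r0=22-10=12
XOR r0, r0, #11 → r0=12^11=7
SUB r2, r2, #1 → r2=3-1=2
CMP r2, #0  (cmp 2,0)
BNE body: taken
ADD r0, r0, #11 → r0=7+11=18
SUB r0, r0, #10 → r0=18-10=8
XOR r0, r0, #11 → r0=8^11=3
SUB r2, r2, #1 → r2=2-1=1
CMP r2, #0  (cmp 1,0)
BNE body: taken
ADD r0, r0, #11 → r0=3+11=14
SUB r0, r0, #10 → r0=14-10=4
XOR r0, r0, #11 → r0=4^11=15
SUB r2, r2, #1 → r2=1-1=0
CMP r2, #0  (cmp 0,0)
BNE body: not taken
ADD r0, r0, #17 → r0=15+17=32
halt.

32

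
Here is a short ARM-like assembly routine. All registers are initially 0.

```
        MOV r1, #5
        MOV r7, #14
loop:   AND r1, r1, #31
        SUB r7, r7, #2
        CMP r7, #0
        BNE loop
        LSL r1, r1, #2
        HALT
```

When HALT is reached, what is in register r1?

after MOV r1, #5: r1=5
after MOV r7, #14: r7=14
after AND r1, r1, #31: r1=5&31=5
after SUB r7, r7, #2: r7=14-2=12
CMP r7, #0  (cmp 12,0)
BNE loop: taken
after AND r1, r1, #31: r1=5&31=5
after SUB r7, r7, #2: r7=12-2=10
CMP r7, #0  (cmp 10,0)
BNE loop: taken
after AND r1, r1, #31: r1=5&31=5
after SUB r7, r7, #2: r7=10-2=8
CMP r7, #0  (cmp 8,0)
BNE loop: taken
after AND r1, r1, #31: r1=5&31=5
after SUB r7, r7, #2: r7=8-2=6
CMP r7, #0  (cmp 6,0)
BNE loop: taken
after AND r1, r1, #31: r1=5&31=5
after SUB r7, r7, #2: r7=6-2=4
CMP r7, #0  (cmp 4,0)
BNE loop: taken
after AND r1, r1, #31: r1=5&31=5
after SUB r7, r7, #2: r7=4-2=2
CMP r7, #0  (cmp 2,0)
BNE loop: taken
after AND r1, r1, #31: r1=5&31=5
after SUB r7, r7, #2: r7=2-2=0
CMP r7, #0  (cmp 0,0)
BNE loop: not taken
after LSL r1, r1, #2: r1=5<<2=20
halt.

20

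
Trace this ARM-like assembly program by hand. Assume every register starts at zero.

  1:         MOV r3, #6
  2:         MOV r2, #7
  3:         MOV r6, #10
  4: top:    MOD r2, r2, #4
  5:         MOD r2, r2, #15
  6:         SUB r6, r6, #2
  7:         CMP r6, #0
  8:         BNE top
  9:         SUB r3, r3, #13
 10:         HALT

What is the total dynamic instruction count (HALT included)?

30

MOV r3, #6 → r3=6
MOV r2, #7 → r2=7
MOV r6, #10 → r6=10
MOD r2, r2, #4 → r2=7%4=3
MOD r2, r2, #15 → r2=3%15=3
SUB r6, r6, #2 → r6=10-2=8
CMP r6, #0  (cmp 8,0)
BNE top: taken
MOD r2, r2, #4 → r2=3%4=3
MOD r2, r2, #15 → r2=3%15=3
SUB r6, r6, #2 → r6=8-2=6
CMP r6, #0  (cmp 6,0)
BNE top: taken
MOD r2, r2, #4 → r2=3%4=3
MOD r2, r2, #15 → r2=3%15=3
SUB r6, r6, #2 → r6=6-2=4
CMP r6, #0  (cmp 4,0)
BNE top: taken
MOD r2, r2, #4 → r2=3%4=3
MOD r2, r2, #15 → r2=3%15=3
SUB r6, r6, #2 → r6=4-2=2
CMP r6, #0  (cmp 2,0)
BNE top: taken
MOD r2, r2, #4 → r2=3%4=3
MOD r2, r2, #15 → r2=3%15=3
SUB r6, r6, #2 → r6=2-2=0
CMP r6, #0  (cmp 0,0)
BNE top: not taken
SUB r3, r3, #13 → r3=6-13=-7
halt.
Total executed instructions: 30.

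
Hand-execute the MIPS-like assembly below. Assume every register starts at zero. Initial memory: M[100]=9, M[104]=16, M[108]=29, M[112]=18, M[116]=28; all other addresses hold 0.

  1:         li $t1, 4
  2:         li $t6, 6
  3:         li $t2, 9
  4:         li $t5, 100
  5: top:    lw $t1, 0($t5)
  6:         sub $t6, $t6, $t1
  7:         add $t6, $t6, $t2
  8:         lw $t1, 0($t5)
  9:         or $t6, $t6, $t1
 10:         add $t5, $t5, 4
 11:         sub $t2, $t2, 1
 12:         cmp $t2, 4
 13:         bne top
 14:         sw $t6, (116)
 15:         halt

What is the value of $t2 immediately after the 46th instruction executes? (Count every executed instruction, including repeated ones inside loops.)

$t1=4
$t6=6
$t2=9
$t5=100
$t1=M[100]=9
$t6=6-9=-3
$t6=(-3)+9=6
$t1=M[100]=9
$t6=6|9=15
$t5=100+4=104
$t2=9-1=8
cmp $t2, 4  (cmp 8,4)
bne top: taken
$t1=M[104]=16
$t6=15-16=-1
$t6=(-1)+8=7
$t1=M[104]=16
$t6=7|16=23
$t5=104+4=108
$t2=8-1=7
cmp $t2, 4  (cmp 7,4)
bne top: taken
$t1=M[108]=29
$t6=23-29=-6
$t6=(-6)+7=1
$t1=M[108]=29
$t6=1|29=29
$t5=108+4=112
$t2=7-1=6
cmp $t2, 4  (cmp 6,4)
bne top: taken
$t1=M[112]=18
$t6=29-18=11
$t6=11+6=17
$t1=M[112]=18
$t6=17|18=19
$t5=112+4=116
$t2=6-1=5
cmp $t2, 4  (cmp 5,4)
bne top: taken
$t1=M[116]=28
$t6=19-28=-9
$t6=(-9)+5=-4
$t1=M[116]=28
$t6=(-4)|28=-4
$t5=116+4=120
After step 46: $t2 = 5.

5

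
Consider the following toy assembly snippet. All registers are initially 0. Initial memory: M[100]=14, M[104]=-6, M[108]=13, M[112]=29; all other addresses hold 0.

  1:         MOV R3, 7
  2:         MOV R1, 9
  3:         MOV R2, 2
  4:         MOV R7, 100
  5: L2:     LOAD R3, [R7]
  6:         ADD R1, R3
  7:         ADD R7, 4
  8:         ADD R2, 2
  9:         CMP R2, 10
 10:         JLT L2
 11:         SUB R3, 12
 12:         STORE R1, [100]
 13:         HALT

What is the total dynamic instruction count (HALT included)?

31

MOV R3, 7 → R3=7
MOV R1, 9 → R1=9
MOV R2, 2 → R2=2
MOV R7, 100 → R7=100
LOAD R3, [R7] → R3=M[100]=14
ADD R1, R3 → R1=9+14=23
ADD R7, 4 → R7=100+4=104
ADD R2, 2 → R2=2+2=4
CMP R2, 10  (cmp 4,10)
JLT L2: taken
LOAD R3, [R7] → R3=M[104]=-6
ADD R1, R3 → R1=23+(-6)=17
ADD R7, 4 → R7=104+4=108
ADD R2, 2 → R2=4+2=6
CMP R2, 10  (cmp 6,10)
JLT L2: taken
LOAD R3, [R7] → R3=M[108]=13
ADD R1, R3 → R1=17+13=30
ADD R7, 4 → R7=108+4=112
ADD R2, 2 → R2=6+2=8
CMP R2, 10  (cmp 8,10)
JLT L2: taken
LOAD R3, [R7] → R3=M[112]=29
ADD R1, R3 → R1=30+29=59
ADD R7, 4 → R7=112+4=116
ADD R2, 2 → R2=8+2=10
CMP R2, 10  (cmp 10,10)
JLT L2: not taken
SUB R3, 12 → R3=29-12=17
STORE R1, [100] → M[100]=59
halt.
Total executed instructions: 31.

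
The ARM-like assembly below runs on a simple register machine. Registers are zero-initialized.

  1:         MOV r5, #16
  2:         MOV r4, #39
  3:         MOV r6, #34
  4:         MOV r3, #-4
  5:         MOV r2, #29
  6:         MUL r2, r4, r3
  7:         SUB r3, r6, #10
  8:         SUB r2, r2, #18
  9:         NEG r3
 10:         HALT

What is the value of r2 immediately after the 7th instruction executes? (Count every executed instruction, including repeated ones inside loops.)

-156

r5=16
r4=39
r6=34
r3=-4
r2=29
r2=39*(-4)=-156
r3=34-10=24
After step 7: r2 = -156.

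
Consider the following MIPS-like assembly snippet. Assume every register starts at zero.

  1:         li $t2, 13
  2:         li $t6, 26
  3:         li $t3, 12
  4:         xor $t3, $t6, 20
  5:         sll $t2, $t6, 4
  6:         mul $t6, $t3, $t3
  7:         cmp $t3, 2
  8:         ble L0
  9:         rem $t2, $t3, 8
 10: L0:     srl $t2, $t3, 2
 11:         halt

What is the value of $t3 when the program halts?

after li $t2, 13: $t2=13
after li $t6, 26: $t6=26
after li $t3, 12: $t3=12
after xor $t3, $t6, 20: $t3=26^20=14
after sll $t2, $t6, 4: $t2=26<<4=416
after mul $t6, $t3, $t3: $t6=14*14=196
cmp $t3, 2  (cmp 14,2)
ble L0: not taken
after rem $t2, $t3, 8: $t2=14%8=6
after srl $t2, $t3, 2: $t2=14>>2=3
halt.

14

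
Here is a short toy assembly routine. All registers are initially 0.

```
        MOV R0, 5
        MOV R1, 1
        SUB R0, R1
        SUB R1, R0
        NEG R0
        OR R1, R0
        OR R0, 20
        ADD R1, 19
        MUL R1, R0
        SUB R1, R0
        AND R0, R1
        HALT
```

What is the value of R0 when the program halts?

after MOV R0, 5: R0=5
after MOV R1, 1: R1=1
after SUB R0, R1: R0=5-1=4
after SUB R1, R0: R1=1-4=-3
after NEG R0: R0=-(4)=-4
after OR R1, R0: R1=(-3)|(-4)=-3
after OR R0, 20: R0=(-4)|20=-4
after ADD R1, 19: R1=(-3)+19=16
after MUL R1, R0: R1=16*(-4)=-64
after SUB R1, R0: R1=(-64)-(-4)=-60
after AND R0, R1: R0=(-4)&(-60)=-60
halt.

-60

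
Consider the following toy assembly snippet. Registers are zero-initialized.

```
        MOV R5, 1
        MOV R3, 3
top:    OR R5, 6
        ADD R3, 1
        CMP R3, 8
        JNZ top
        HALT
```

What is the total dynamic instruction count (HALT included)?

MOV R5, 1 → R5=1
MOV R3, 3 → R3=3
OR R5, 6 → R5=1|6=7
ADD R3, 1 → R3=3+1=4
CMP R3, 8  (cmp 4,8)
JNZ top: taken
OR R5, 6 → R5=7|6=7
ADD R3, 1 → R3=4+1=5
CMP R3, 8  (cmp 5,8)
JNZ top: taken
OR R5, 6 → R5=7|6=7
ADD R3, 1 → R3=5+1=6
CMP R3, 8  (cmp 6,8)
JNZ top: taken
OR R5, 6 → R5=7|6=7
ADD R3, 1 → R3=6+1=7
CMP R3, 8  (cmp 7,8)
JNZ top: taken
OR R5, 6 → R5=7|6=7
ADD R3, 1 → R3=7+1=8
CMP R3, 8  (cmp 8,8)
JNZ top: not taken
halt.
Total executed instructions: 23.

23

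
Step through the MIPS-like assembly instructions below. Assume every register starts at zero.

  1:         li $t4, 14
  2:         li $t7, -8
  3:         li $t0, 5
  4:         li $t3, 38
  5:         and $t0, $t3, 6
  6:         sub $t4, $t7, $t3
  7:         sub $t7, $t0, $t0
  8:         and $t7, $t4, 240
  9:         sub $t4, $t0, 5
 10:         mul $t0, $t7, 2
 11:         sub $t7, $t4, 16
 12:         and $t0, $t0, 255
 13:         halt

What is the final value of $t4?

after li $t4, 14: $t4=14
after li $t7, -8: $t7=-8
after li $t0, 5: $t0=5
after li $t3, 38: $t3=38
after and $t0, $t3, 6: $t0=38&6=6
after sub $t4, $t7, $t3: $t4=(-8)-38=-46
after sub $t7, $t0, $t0: $t7=6-6=0
after and $t7, $t4, 240: $t7=(-46)&240=208
after sub $t4, $t0, 5: $t4=6-5=1
after mul $t0, $t7, 2: $t0=208*2=416
after sub $t7, $t4, 16: $t7=1-16=-15
after and $t0, $t0, 255: $t0=416&255=160
halt.

1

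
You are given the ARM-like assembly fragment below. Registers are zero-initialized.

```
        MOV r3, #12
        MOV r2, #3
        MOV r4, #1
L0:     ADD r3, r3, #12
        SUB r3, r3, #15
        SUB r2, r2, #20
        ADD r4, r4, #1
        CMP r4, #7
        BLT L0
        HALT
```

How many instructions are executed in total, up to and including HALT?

40

after MOV r3, #12: r3=12
after MOV r2, #3: r2=3
after MOV r4, #1: r4=1
after ADD r3, r3, #12: r3=12+12=24
after SUB r3, r3, #15: r3=24-15=9
after SUB r2, r2, #20: r2=3-20=-17
after ADD r4, r4, #1: r4=1+1=2
CMP r4, #7  (cmp 2,7)
BLT L0: taken
after ADD r3, r3, #12: r3=9+12=21
after SUB r3, r3, #15: r3=21-15=6
after SUB r2, r2, #20: r2=(-17)-20=-37
after ADD r4, r4, #1: r4=2+1=3
CMP r4, #7  (cmp 3,7)
BLT L0: taken
after ADD r3, r3, #12: r3=6+12=18
after SUB r3, r3, #15: r3=18-15=3
after SUB r2, r2, #20: r2=(-37)-20=-57
after ADD r4, r4, #1: r4=3+1=4
CMP r4, #7  (cmp 4,7)
BLT L0: taken
after ADD r3, r3, #12: r3=3+12=15
after SUB r3, r3, #15: r3=15-15=0
after SUB r2, r2, #20: r2=(-57)-20=-77
after ADD r4, r4, #1: r4=4+1=5
CMP r4, #7  (cmp 5,7)
BLT L0: taken
after ADD r3, r3, #12: r3=0+12=12
after SUB r3, r3, #15: r3=12-15=-3
after SUB r2, r2, #20: r2=(-77)-20=-97
after ADD r4, r4, #1: r4=5+1=6
CMP r4, #7  (cmp 6,7)
BLT L0: taken
after ADD r3, r3, #12: r3=(-3)+12=9
after SUB r3, r3, #15: r3=9-15=-6
after SUB r2, r2, #20: r2=(-97)-20=-117
after ADD r4, r4, #1: r4=6+1=7
CMP r4, #7  (cmp 7,7)
BLT L0: not taken
halt.
Total executed instructions: 40.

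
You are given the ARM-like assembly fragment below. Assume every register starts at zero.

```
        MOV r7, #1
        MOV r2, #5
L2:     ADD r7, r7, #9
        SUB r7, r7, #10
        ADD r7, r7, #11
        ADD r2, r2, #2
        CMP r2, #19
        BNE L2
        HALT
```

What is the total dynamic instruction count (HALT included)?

after MOV r7, #1: r7=1
after MOV r2, #5: r2=5
after ADD r7, r7, #9: r7=1+9=10
after SUB r7, r7, #10: r7=10-10=0
after ADD r7, r7, #11: r7=0+11=11
after ADD r2, r2, #2: r2=5+2=7
CMP r2, #19  (cmp 7,19)
BNE L2: taken
after ADD r7, r7, #9: r7=11+9=20
after SUB r7, r7, #10: r7=20-10=10
after ADD r7, r7, #11: r7=10+11=21
after ADD r2, r2, #2: r2=7+2=9
CMP r2, #19  (cmp 9,19)
BNE L2: taken
after ADD r7, r7, #9: r7=21+9=30
after SUB r7, r7, #10: r7=30-10=20
after ADD r7, r7, #11: r7=20+11=31
after ADD r2, r2, #2: r2=9+2=11
CMP r2, #19  (cmp 11,19)
BNE L2: taken
after ADD r7, r7, #9: r7=31+9=40
after SUB r7, r7, #10: r7=40-10=30
after ADD r7, r7, #11: r7=30+11=41
after ADD r2, r2, #2: r2=11+2=13
CMP r2, #19  (cmp 13,19)
BNE L2: taken
after ADD r7, r7, #9: r7=41+9=50
after SUB r7, r7, #10: r7=50-10=40
after ADD r7, r7, #11: r7=40+11=51
after ADD r2, r2, #2: r2=13+2=15
CMP r2, #19  (cmp 15,19)
BNE L2: taken
after ADD r7, r7, #9: r7=51+9=60
after SUB r7, r7, #10: r7=60-10=50
after ADD r7, r7, #11: r7=50+11=61
after ADD r2, r2, #2: r2=15+2=17
CMP r2, #19  (cmp 17,19)
BNE L2: taken
after ADD r7, r7, #9: r7=61+9=70
after SUB r7, r7, #10: r7=70-10=60
after ADD r7, r7, #11: r7=60+11=71
after ADD r2, r2, #2: r2=17+2=19
CMP r2, #19  (cmp 19,19)
BNE L2: not taken
halt.
Total executed instructions: 45.

45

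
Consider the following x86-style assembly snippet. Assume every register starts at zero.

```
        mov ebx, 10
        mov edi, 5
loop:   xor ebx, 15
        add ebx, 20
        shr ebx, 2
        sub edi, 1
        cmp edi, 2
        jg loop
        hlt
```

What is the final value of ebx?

7

after mov ebx, 10: ebx=10
after mov edi, 5: edi=5
after xor ebx, 15: ebx=10^15=5
after add ebx, 20: ebx=5+20=25
after shr ebx, 2: ebx=25>>2=6
after sub edi, 1: edi=5-1=4
cmp edi, 2  (cmp 4,2)
jg loop: taken
after xor ebx, 15: ebx=6^15=9
after add ebx, 20: ebx=9+20=29
after shr ebx, 2: ebx=29>>2=7
after sub edi, 1: edi=4-1=3
cmp edi, 2  (cmp 3,2)
jg loop: taken
after xor ebx, 15: ebx=7^15=8
after add ebx, 20: ebx=8+20=28
after shr ebx, 2: ebx=28>>2=7
after sub edi, 1: edi=3-1=2
cmp edi, 2  (cmp 2,2)
jg loop: not taken
halt.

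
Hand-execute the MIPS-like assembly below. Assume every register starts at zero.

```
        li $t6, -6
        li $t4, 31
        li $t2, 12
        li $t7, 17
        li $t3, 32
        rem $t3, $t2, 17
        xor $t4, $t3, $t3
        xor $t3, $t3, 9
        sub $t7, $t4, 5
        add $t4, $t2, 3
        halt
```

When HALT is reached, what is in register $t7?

-5

li $t6, -6 → $t6=-6
li $t4, 31 → $t4=31
li $t2, 12 → $t2=12
li $t7, 17 → $t7=17
li $t3, 32 → $t3=32
rem $t3, $t2, 17 → $t3=12%17=12
xor $t4, $t3, $t3 → $t4=12^12=0
xor $t3, $t3, 9 → $t3=12^9=5
sub $t7, $t4, 5 → $t7=0-5=-5
add $t4, $t2, 3 → $t4=12+3=15
halt.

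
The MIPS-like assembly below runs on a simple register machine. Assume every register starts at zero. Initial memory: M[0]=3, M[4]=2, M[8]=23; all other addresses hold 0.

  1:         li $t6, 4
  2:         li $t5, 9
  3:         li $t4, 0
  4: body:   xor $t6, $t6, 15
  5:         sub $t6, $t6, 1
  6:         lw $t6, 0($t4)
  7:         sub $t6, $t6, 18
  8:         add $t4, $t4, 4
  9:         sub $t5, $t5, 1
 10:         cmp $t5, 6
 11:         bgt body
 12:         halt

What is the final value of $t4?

after li $t6, 4: $t6=4
after li $t5, 9: $t5=9
after li $t4, 0: $t4=0
after xor $t6, $t6, 15: $t6=4^15=11
after sub $t6, $t6, 1: $t6=11-1=10
after lw $t6, 0($t4): $t6=M[0]=3
after sub $t6, $t6, 18: $t6=3-18=-15
after add $t4, $t4, 4: $t4=0+4=4
after sub $t5, $t5, 1: $t5=9-1=8
cmp $t5, 6  (cmp 8,6)
bgt body: taken
after xor $t6, $t6, 15: $t6=(-15)^15=-2
after sub $t6, $t6, 1: $t6=(-2)-1=-3
after lw $t6, 0($t4): $t6=M[4]=2
after sub $t6, $t6, 18: $t6=2-18=-16
after add $t4, $t4, 4: $t4=4+4=8
after sub $t5, $t5, 1: $t5=8-1=7
cmp $t5, 6  (cmp 7,6)
bgt body: taken
after xor $t6, $t6, 15: $t6=(-16)^15=-1
after sub $t6, $t6, 1: $t6=(-1)-1=-2
after lw $t6, 0($t4): $t6=M[8]=23
after sub $t6, $t6, 18: $t6=23-18=5
after add $t4, $t4, 4: $t4=8+4=12
after sub $t5, $t5, 1: $t5=7-1=6
cmp $t5, 6  (cmp 6,6)
bgt body: not taken
halt.

12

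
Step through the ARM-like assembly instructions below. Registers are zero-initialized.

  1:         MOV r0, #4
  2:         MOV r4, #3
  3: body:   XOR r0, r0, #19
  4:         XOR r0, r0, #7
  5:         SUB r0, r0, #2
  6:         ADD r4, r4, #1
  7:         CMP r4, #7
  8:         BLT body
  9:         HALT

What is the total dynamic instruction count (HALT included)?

r0=4
r4=3
r0=4^19=23
r0=23^7=16
r0=16-2=14
r4=3+1=4
CMP r4, #7  (cmp 4,7)
BLT body: taken
r0=14^19=29
r0=29^7=26
r0=26-2=24
r4=4+1=5
CMP r4, #7  (cmp 5,7)
BLT body: taken
r0=24^19=11
r0=11^7=12
r0=12-2=10
r4=5+1=6
CMP r4, #7  (cmp 6,7)
BLT body: taken
r0=10^19=25
r0=25^7=30
r0=30-2=28
r4=6+1=7
CMP r4, #7  (cmp 7,7)
BLT body: not taken
halt.
Total executed instructions: 27.

27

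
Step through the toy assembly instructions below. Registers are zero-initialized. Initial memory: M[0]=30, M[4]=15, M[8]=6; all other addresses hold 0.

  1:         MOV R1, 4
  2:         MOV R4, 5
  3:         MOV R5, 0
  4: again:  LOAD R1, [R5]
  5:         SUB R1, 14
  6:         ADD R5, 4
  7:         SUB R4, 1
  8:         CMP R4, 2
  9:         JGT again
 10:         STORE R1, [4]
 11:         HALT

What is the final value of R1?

-8

R1=4
R4=5
R5=0
R1=M[0]=30
R1=30-14=16
R5=0+4=4
R4=5-1=4
CMP R4, 2  (cmp 4,2)
JGT again: taken
R1=M[4]=15
R1=15-14=1
R5=4+4=8
R4=4-1=3
CMP R4, 2  (cmp 3,2)
JGT again: taken
R1=M[8]=6
R1=6-14=-8
R5=8+4=12
R4=3-1=2
CMP R4, 2  (cmp 2,2)
JGT again: not taken
STORE R1, [4] → M[4]=-8
halt.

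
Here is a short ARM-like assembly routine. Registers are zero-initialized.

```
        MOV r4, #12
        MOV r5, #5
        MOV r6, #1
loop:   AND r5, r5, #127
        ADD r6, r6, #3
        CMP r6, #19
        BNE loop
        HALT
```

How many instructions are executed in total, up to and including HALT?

28

r4=12
r5=5
r6=1
r5=5&127=5
r6=1+3=4
CMP r6, #19  (cmp 4,19)
BNE loop: taken
r5=5&127=5
r6=4+3=7
CMP r6, #19  (cmp 7,19)
BNE loop: taken
r5=5&127=5
r6=7+3=10
CMP r6, #19  (cmp 10,19)
BNE loop: taken
r5=5&127=5
r6=10+3=13
CMP r6, #19  (cmp 13,19)
BNE loop: taken
r5=5&127=5
r6=13+3=16
CMP r6, #19  (cmp 16,19)
BNE loop: taken
r5=5&127=5
r6=16+3=19
CMP r6, #19  (cmp 19,19)
BNE loop: not taken
halt.
Total executed instructions: 28.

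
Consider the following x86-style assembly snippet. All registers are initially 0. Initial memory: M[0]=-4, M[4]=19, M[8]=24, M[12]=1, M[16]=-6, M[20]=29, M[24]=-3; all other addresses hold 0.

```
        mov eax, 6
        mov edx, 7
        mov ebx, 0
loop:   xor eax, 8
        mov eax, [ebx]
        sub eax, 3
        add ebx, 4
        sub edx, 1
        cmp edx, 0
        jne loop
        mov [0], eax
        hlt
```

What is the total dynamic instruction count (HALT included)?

54

after mov eax, 6: eax=6
after mov edx, 7: edx=7
after mov ebx, 0: ebx=0
after xor eax, 8: eax=6^8=14
after mov eax, [ebx]: eax=M[0]=-4
after sub eax, 3: eax=(-4)-3=-7
after add ebx, 4: ebx=0+4=4
after sub edx, 1: edx=7-1=6
cmp edx, 0  (cmp 6,0)
jne loop: taken
after xor eax, 8: eax=(-7)^8=-15
after mov eax, [ebx]: eax=M[4]=19
after sub eax, 3: eax=19-3=16
after add ebx, 4: ebx=4+4=8
after sub edx, 1: edx=6-1=5
cmp edx, 0  (cmp 5,0)
jne loop: taken
after xor eax, 8: eax=16^8=24
after mov eax, [ebx]: eax=M[8]=24
after sub eax, 3: eax=24-3=21
after add ebx, 4: ebx=8+4=12
after sub edx, 1: edx=5-1=4
cmp edx, 0  (cmp 4,0)
jne loop: taken
after xor eax, 8: eax=21^8=29
after mov eax, [ebx]: eax=M[12]=1
after sub eax, 3: eax=1-3=-2
after add ebx, 4: ebx=12+4=16
after sub edx, 1: edx=4-1=3
cmp edx, 0  (cmp 3,0)
jne loop: taken
after xor eax, 8: eax=(-2)^8=-10
after mov eax, [ebx]: eax=M[16]=-6
after sub eax, 3: eax=(-6)-3=-9
after add ebx, 4: ebx=16+4=20
after sub edx, 1: edx=3-1=2
cmp edx, 0  (cmp 2,0)
jne loop: taken
after xor eax, 8: eax=(-9)^8=-1
after mov eax, [ebx]: eax=M[20]=29
after sub eax, 3: eax=29-3=26
after add ebx, 4: ebx=20+4=24
after sub edx, 1: edx=2-1=1
cmp edx, 0  (cmp 1,0)
jne loop: taken
after xor eax, 8: eax=26^8=18
after mov eax, [ebx]: eax=M[24]=-3
after sub eax, 3: eax=(-3)-3=-6
after add ebx, 4: ebx=24+4=28
after sub edx, 1: edx=1-1=0
cmp edx, 0  (cmp 0,0)
jne loop: not taken
mov [0], eax → M[0]=-6
halt.
Total executed instructions: 54.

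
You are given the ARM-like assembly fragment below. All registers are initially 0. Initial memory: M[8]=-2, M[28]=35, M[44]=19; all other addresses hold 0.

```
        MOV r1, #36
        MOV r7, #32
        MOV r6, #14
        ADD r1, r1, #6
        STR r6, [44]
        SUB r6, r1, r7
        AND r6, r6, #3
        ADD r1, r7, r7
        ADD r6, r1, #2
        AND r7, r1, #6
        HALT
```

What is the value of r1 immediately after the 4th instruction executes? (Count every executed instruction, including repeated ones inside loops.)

MOV r1, #36 → r1=36
MOV r7, #32 → r7=32
MOV r6, #14 → r6=14
ADD r1, r1, #6 → r1=36+6=42
After step 4: r1 = 42.

42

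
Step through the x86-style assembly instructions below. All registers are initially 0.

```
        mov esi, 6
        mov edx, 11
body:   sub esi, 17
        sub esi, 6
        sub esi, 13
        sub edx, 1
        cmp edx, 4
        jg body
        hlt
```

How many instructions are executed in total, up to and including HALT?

esi=6
edx=11
esi=6-17=-11
esi=(-11)-6=-17
esi=(-17)-13=-30
edx=11-1=10
cmp edx, 4  (cmp 10,4)
jg body: taken
esi=(-30)-17=-47
esi=(-47)-6=-53
esi=(-53)-13=-66
edx=10-1=9
cmp edx, 4  (cmp 9,4)
jg body: taken
esi=(-66)-17=-83
esi=(-83)-6=-89
esi=(-89)-13=-102
edx=9-1=8
cmp edx, 4  (cmp 8,4)
jg body: taken
esi=(-102)-17=-119
esi=(-119)-6=-125
esi=(-125)-13=-138
edx=8-1=7
cmp edx, 4  (cmp 7,4)
jg body: taken
esi=(-138)-17=-155
esi=(-155)-6=-161
esi=(-161)-13=-174
edx=7-1=6
cmp edx, 4  (cmp 6,4)
jg body: taken
esi=(-174)-17=-191
esi=(-191)-6=-197
esi=(-197)-13=-210
edx=6-1=5
cmp edx, 4  (cmp 5,4)
jg body: taken
esi=(-210)-17=-227
esi=(-227)-6=-233
esi=(-233)-13=-246
edx=5-1=4
cmp edx, 4  (cmp 4,4)
jg body: not taken
halt.
Total executed instructions: 45.

45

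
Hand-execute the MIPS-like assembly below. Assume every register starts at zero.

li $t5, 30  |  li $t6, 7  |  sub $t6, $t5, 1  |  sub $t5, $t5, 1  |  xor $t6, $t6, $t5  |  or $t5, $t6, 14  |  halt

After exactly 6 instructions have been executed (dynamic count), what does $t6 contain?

0

after li $t5, 30: $t5=30
after li $t6, 7: $t6=7
after sub $t6, $t5, 1: $t6=30-1=29
after sub $t5, $t5, 1: $t5=30-1=29
after xor $t6, $t6, $t5: $t6=29^29=0
after or $t5, $t6, 14: $t5=0|14=14
After step 6: $t6 = 0.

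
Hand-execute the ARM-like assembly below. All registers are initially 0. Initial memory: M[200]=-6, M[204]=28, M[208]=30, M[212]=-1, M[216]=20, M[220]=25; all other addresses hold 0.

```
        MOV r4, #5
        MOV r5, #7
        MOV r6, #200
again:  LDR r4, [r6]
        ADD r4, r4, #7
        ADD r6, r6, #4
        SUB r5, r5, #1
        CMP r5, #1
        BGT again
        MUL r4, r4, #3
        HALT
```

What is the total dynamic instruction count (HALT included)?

41

MOV r4, #5 → r4=5
MOV r5, #7 → r5=7
MOV r6, #200 → r6=200
LDR r4, [r6] → r4=M[200]=-6
ADD r4, r4, #7 → r4=(-6)+7=1
ADD r6, r6, #4 → r6=200+4=204
SUB r5, r5, #1 → r5=7-1=6
CMP r5, #1  (cmp 6,1)
BGT again: taken
LDR r4, [r6] → r4=M[204]=28
ADD r4, r4, #7 → r4=28+7=35
ADD r6, r6, #4 → r6=204+4=208
SUB r5, r5, #1 → r5=6-1=5
CMP r5, #1  (cmp 5,1)
BGT again: taken
LDR r4, [r6] → r4=M[208]=30
ADD r4, r4, #7 → r4=30+7=37
ADD r6, r6, #4 → r6=208+4=212
SUB r5, r5, #1 → r5=5-1=4
CMP r5, #1  (cmp 4,1)
BGT again: taken
LDR r4, [r6] → r4=M[212]=-1
ADD r4, r4, #7 → r4=(-1)+7=6
ADD r6, r6, #4 → r6=212+4=216
SUB r5, r5, #1 → r5=4-1=3
CMP r5, #1  (cmp 3,1)
BGT again: taken
LDR r4, [r6] → r4=M[216]=20
ADD r4, r4, #7 → r4=20+7=27
ADD r6, r6, #4 → r6=216+4=220
SUB r5, r5, #1 → r5=3-1=2
CMP r5, #1  (cmp 2,1)
BGT again: taken
LDR r4, [r6] → r4=M[220]=25
ADD r4, r4, #7 → r4=25+7=32
ADD r6, r6, #4 → r6=220+4=224
SUB r5, r5, #1 → r5=2-1=1
CMP r5, #1  (cmp 1,1)
BGT again: not taken
MUL r4, r4, #3 → r4=32*3=96
halt.
Total executed instructions: 41.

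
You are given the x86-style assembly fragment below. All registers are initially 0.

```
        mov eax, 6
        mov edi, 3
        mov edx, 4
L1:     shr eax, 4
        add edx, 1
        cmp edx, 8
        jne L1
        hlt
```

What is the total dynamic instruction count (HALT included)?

20

mov eax, 6 → eax=6
mov edi, 3 → edi=3
mov edx, 4 → edx=4
shr eax, 4 → eax=6>>4=0
add edx, 1 → edx=4+1=5
cmp edx, 8  (cmp 5,8)
jne L1: taken
shr eax, 4 → eax=0>>4=0
add edx, 1 → edx=5+1=6
cmp edx, 8  (cmp 6,8)
jne L1: taken
shr eax, 4 → eax=0>>4=0
add edx, 1 → edx=6+1=7
cmp edx, 8  (cmp 7,8)
jne L1: taken
shr eax, 4 → eax=0>>4=0
add edx, 1 → edx=7+1=8
cmp edx, 8  (cmp 8,8)
jne L1: not taken
halt.
Total executed instructions: 20.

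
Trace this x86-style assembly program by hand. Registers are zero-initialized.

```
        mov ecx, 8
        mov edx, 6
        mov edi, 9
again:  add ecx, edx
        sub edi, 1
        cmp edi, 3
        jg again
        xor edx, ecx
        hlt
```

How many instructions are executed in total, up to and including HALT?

29

mov ecx, 8 → ecx=8
mov edx, 6 → edx=6
mov edi, 9 → edi=9
add ecx, edx → ecx=8+6=14
sub edi, 1 → edi=9-1=8
cmp edi, 3  (cmp 8,3)
jg again: taken
add ecx, edx → ecx=14+6=20
sub edi, 1 → edi=8-1=7
cmp edi, 3  (cmp 7,3)
jg again: taken
add ecx, edx → ecx=20+6=26
sub edi, 1 → edi=7-1=6
cmp edi, 3  (cmp 6,3)
jg again: taken
add ecx, edx → ecx=26+6=32
sub edi, 1 → edi=6-1=5
cmp edi, 3  (cmp 5,3)
jg again: taken
add ecx, edx → ecx=32+6=38
sub edi, 1 → edi=5-1=4
cmp edi, 3  (cmp 4,3)
jg again: taken
add ecx, edx → ecx=38+6=44
sub edi, 1 → edi=4-1=3
cmp edi, 3  (cmp 3,3)
jg again: not taken
xor edx, ecx → edx=6^44=42
halt.
Total executed instructions: 29.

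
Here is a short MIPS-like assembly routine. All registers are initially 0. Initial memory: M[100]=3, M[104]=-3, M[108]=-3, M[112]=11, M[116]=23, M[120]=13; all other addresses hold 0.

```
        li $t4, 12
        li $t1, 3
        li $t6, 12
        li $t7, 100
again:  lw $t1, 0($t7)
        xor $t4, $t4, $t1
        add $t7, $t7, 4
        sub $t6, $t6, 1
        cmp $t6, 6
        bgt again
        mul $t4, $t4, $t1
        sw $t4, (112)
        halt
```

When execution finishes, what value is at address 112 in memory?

390

li $t4, 12 → $t4=12
li $t1, 3 → $t1=3
li $t6, 12 → $t6=12
li $t7, 100 → $t7=100
lw $t1, 0($t7) → $t1=M[100]=3
xor $t4, $t4, $t1 → $t4=12^3=15
add $t7, $t7, 4 → $t7=100+4=104
sub $t6, $t6, 1 → $t6=12-1=11
cmp $t6, 6  (cmp 11,6)
bgt again: taken
lw $t1, 0($t7) → $t1=M[104]=-3
xor $t4, $t4, $t1 → $t4=15^(-3)=-14
add $t7, $t7, 4 → $t7=104+4=108
sub $t6, $t6, 1 → $t6=11-1=10
cmp $t6, 6  (cmp 10,6)
bgt again: taken
lw $t1, 0($t7) → $t1=M[108]=-3
xor $t4, $t4, $t1 → $t4=(-14)^(-3)=15
add $t7, $t7, 4 → $t7=108+4=112
sub $t6, $t6, 1 → $t6=10-1=9
cmp $t6, 6  (cmp 9,6)
bgt again: taken
lw $t1, 0($t7) → $t1=M[112]=11
xor $t4, $t4, $t1 → $t4=15^11=4
add $t7, $t7, 4 → $t7=112+4=116
sub $t6, $t6, 1 → $t6=9-1=8
cmp $t6, 6  (cmp 8,6)
bgt again: taken
lw $t1, 0($t7) → $t1=M[116]=23
xor $t4, $t4, $t1 → $t4=4^23=19
add $t7, $t7, 4 → $t7=116+4=120
sub $t6, $t6, 1 → $t6=8-1=7
cmp $t6, 6  (cmp 7,6)
bgt again: taken
lw $t1, 0($t7) → $t1=M[120]=13
xor $t4, $t4, $t1 → $t4=19^13=30
add $t7, $t7, 4 → $t7=120+4=124
sub $t6, $t6, 1 → $t6=7-1=6
cmp $t6, 6  (cmp 6,6)
bgt again: not taken
mul $t4, $t4, $t1 → $t4=30*13=390
sw $t4, (112) → M[112]=390
halt.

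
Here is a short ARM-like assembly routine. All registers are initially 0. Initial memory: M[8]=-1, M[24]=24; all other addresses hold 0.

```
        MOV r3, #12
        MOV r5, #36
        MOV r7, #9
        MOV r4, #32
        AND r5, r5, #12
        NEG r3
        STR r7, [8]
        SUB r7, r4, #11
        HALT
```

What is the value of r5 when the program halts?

MOV r3, #12 → r3=12
MOV r5, #36 → r5=36
MOV r7, #9 → r7=9
MOV r4, #32 → r4=32
AND r5, r5, #12 → r5=36&12=4
NEG r3 → r3=-(12)=-12
STR r7, [8] → M[8]=9
SUB r7, r4, #11 → r7=32-11=21
halt.

4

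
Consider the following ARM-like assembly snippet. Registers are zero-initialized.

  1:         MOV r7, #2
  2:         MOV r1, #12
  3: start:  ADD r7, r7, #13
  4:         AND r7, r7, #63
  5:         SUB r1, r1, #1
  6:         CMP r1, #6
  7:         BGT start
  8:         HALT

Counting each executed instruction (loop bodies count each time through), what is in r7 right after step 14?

r7=2
r1=12
r7=2+13=15
r7=15&63=15
r1=12-1=11
CMP r1, #6  (cmp 11,6)
BGT start: taken
r7=15+13=28
r7=28&63=28
r1=11-1=10
CMP r1, #6  (cmp 10,6)
BGT start: taken
r7=28+13=41
r7=41&63=41
After step 14: r7 = 41.

41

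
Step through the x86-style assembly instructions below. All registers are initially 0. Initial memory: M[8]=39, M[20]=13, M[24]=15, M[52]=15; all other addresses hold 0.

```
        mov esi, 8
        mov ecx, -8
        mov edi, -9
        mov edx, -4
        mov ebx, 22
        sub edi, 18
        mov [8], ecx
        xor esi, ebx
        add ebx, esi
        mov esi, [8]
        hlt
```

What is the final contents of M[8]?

mov esi, 8 → esi=8
mov ecx, -8 → ecx=-8
mov edi, -9 → edi=-9
mov edx, -4 → edx=-4
mov ebx, 22 → ebx=22
sub edi, 18 → edi=(-9)-18=-27
mov [8], ecx → M[8]=-8
xor esi, ebx → esi=8^22=30
add ebx, esi → ebx=22+30=52
mov esi, [8] → esi=M[8]=-8
halt.

-8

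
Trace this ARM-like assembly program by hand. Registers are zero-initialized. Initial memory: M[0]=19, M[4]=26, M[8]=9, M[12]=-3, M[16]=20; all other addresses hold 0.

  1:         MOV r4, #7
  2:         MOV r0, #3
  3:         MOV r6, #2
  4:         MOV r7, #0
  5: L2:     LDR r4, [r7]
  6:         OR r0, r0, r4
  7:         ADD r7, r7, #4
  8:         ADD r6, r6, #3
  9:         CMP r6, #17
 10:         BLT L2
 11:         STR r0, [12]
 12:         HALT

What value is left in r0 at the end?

-1

r4=7
r0=3
r6=2
r7=0
r4=M[0]=19
r0=3|19=19
r7=0+4=4
r6=2+3=5
CMP r6, #17  (cmp 5,17)
BLT L2: taken
r4=M[4]=26
r0=19|26=27
r7=4+4=8
r6=5+3=8
CMP r6, #17  (cmp 8,17)
BLT L2: taken
r4=M[8]=9
r0=27|9=27
r7=8+4=12
r6=8+3=11
CMP r6, #17  (cmp 11,17)
BLT L2: taken
r4=M[12]=-3
r0=27|(-3)=-1
r7=12+4=16
r6=11+3=14
CMP r6, #17  (cmp 14,17)
BLT L2: taken
r4=M[16]=20
r0=(-1)|20=-1
r7=16+4=20
r6=14+3=17
CMP r6, #17  (cmp 17,17)
BLT L2: not taken
STR r0, [12] → M[12]=-1
halt.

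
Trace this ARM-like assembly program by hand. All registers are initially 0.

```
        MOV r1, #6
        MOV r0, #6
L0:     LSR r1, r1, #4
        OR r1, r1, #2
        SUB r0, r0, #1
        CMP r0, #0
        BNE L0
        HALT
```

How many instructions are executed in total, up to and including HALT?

MOV r1, #6 → r1=6
MOV r0, #6 → r0=6
LSR r1, r1, #4 → r1=6>>4=0
OR r1, r1, #2 → r1=0|2=2
SUB r0, r0, #1 → r0=6-1=5
CMP r0, #0  (cmp 5,0)
BNE L0: taken
LSR r1, r1, #4 → r1=2>>4=0
OR r1, r1, #2 → r1=0|2=2
SUB r0, r0, #1 → r0=5-1=4
CMP r0, #0  (cmp 4,0)
BNE L0: taken
LSR r1, r1, #4 → r1=2>>4=0
OR r1, r1, #2 → r1=0|2=2
SUB r0, r0, #1 → r0=4-1=3
CMP r0, #0  (cmp 3,0)
BNE L0: taken
LSR r1, r1, #4 → r1=2>>4=0
OR r1, r1, #2 → r1=0|2=2
SUB r0, r0, #1 → r0=3-1=2
CMP r0, #0  (cmp 2,0)
BNE L0: taken
LSR r1, r1, #4 → r1=2>>4=0
OR r1, r1, #2 → r1=0|2=2
SUB r0, r0, #1 → r0=2-1=1
CMP r0, #0  (cmp 1,0)
BNE L0: taken
LSR r1, r1, #4 → r1=2>>4=0
OR r1, r1, #2 → r1=0|2=2
SUB r0, r0, #1 → r0=1-1=0
CMP r0, #0  (cmp 0,0)
BNE L0: not taken
halt.
Total executed instructions: 33.

33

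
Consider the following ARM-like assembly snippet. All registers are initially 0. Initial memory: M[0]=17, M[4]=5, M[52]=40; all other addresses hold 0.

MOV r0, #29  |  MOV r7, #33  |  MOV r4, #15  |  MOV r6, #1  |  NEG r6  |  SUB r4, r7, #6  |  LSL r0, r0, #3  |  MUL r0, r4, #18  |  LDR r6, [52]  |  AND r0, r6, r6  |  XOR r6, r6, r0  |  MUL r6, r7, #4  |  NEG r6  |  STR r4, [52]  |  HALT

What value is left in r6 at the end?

-132

after MOV r0, #29: r0=29
after MOV r7, #33: r7=33
after MOV r4, #15: r4=15
after MOV r6, #1: r6=1
after NEG r6: r6=-(1)=-1
after SUB r4, r7, #6: r4=33-6=27
after LSL r0, r0, #3: r0=29<<3=232
after MUL r0, r4, #18: r0=27*18=486
after LDR r6, [52]: r6=M[52]=40
after AND r0, r6, r6: r0=40&40=40
after XOR r6, r6, r0: r6=40^40=0
after MUL r6, r7, #4: r6=33*4=132
after NEG r6: r6=-(132)=-132
STR r4, [52] → M[52]=27
halt.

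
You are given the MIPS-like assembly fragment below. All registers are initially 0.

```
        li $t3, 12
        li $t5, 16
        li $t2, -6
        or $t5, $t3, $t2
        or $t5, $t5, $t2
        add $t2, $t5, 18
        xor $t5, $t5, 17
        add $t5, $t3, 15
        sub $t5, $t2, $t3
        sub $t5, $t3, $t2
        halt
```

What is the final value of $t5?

-4

$t3=12
$t5=16
$t2=-6
$t5=12|(-6)=-2
$t5=(-2)|(-6)=-2
$t2=(-2)+18=16
$t5=(-2)^17=-17
$t5=12+15=27
$t5=16-12=4
$t5=12-16=-4
halt.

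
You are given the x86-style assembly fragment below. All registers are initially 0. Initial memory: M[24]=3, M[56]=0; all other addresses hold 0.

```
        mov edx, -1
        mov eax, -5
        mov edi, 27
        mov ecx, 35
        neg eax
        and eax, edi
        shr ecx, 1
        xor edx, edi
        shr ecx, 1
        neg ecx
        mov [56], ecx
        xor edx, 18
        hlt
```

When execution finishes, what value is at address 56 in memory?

edx=-1
eax=-5
edi=27
ecx=35
eax=-(-5)=5
eax=5&27=1
ecx=35>>1=17
edx=(-1)^27=-28
ecx=17>>1=8
ecx=-(8)=-8
mov [56], ecx → M[56]=-8
edx=(-28)^18=-10
halt.

-8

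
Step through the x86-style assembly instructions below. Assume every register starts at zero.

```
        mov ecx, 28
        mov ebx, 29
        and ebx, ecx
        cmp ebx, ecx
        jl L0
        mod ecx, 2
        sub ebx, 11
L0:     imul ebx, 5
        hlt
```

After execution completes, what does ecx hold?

0

after mov ecx, 28: ecx=28
after mov ebx, 29: ebx=29
after and ebx, ecx: ebx=29&28=28
cmp ebx, ecx  (cmp 28,28)
jl L0: not taken
after mod ecx, 2: ecx=28%2=0
after sub ebx, 11: ebx=28-11=17
after imul ebx, 5: ebx=17*5=85
halt.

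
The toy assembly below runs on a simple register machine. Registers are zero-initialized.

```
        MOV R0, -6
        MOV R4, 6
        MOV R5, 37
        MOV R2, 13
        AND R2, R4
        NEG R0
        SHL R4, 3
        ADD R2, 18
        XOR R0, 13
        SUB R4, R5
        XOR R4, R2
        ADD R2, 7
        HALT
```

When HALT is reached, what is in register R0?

11

MOV R0, -6 → R0=-6
MOV R4, 6 → R4=6
MOV R5, 37 → R5=37
MOV R2, 13 → R2=13
AND R2, R4 → R2=13&6=4
NEG R0 → R0=-(-6)=6
SHL R4, 3 → R4=6<<3=48
ADD R2, 18 → R2=4+18=22
XOR R0, 13 → R0=6^13=11
SUB R4, R5 → R4=48-37=11
XOR R4, R2 → R4=11^22=29
ADD R2, 7 → R2=22+7=29
halt.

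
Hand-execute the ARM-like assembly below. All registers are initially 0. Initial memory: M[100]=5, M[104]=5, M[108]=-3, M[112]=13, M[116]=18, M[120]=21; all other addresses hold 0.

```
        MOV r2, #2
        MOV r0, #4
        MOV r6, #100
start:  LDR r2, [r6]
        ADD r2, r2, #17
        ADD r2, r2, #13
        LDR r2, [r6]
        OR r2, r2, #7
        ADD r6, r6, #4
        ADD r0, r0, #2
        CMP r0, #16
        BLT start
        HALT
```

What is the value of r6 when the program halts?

124

after MOV r2, #2: r2=2
after MOV r0, #4: r0=4
after MOV r6, #100: r6=100
after LDR r2, [r6]: r2=M[100]=5
after ADD r2, r2, #17: r2=5+17=22
after ADD r2, r2, #13: r2=22+13=35
after LDR r2, [r6]: r2=M[100]=5
after OR r2, r2, #7: r2=5|7=7
after ADD r6, r6, #4: r6=100+4=104
after ADD r0, r0, #2: r0=4+2=6
CMP r0, #16  (cmp 6,16)
BLT start: taken
after LDR r2, [r6]: r2=M[104]=5
after ADD r2, r2, #17: r2=5+17=22
after ADD r2, r2, #13: r2=22+13=35
after LDR r2, [r6]: r2=M[104]=5
after OR r2, r2, #7: r2=5|7=7
after ADD r6, r6, #4: r6=104+4=108
after ADD r0, r0, #2: r0=6+2=8
CMP r0, #16  (cmp 8,16)
BLT start: taken
after LDR r2, [r6]: r2=M[108]=-3
after ADD r2, r2, #17: r2=(-3)+17=14
after ADD r2, r2, #13: r2=14+13=27
after LDR r2, [r6]: r2=M[108]=-3
after OR r2, r2, #7: r2=(-3)|7=-1
after ADD r6, r6, #4: r6=108+4=112
after ADD r0, r0, #2: r0=8+2=10
CMP r0, #16  (cmp 10,16)
BLT start: taken
after LDR r2, [r6]: r2=M[112]=13
after ADD r2, r2, #17: r2=13+17=30
after ADD r2, r2, #13: r2=30+13=43
after LDR r2, [r6]: r2=M[112]=13
after OR r2, r2, #7: r2=13|7=15
after ADD r6, r6, #4: r6=112+4=116
after ADD r0, r0, #2: r0=10+2=12
CMP r0, #16  (cmp 12,16)
BLT start: taken
after LDR r2, [r6]: r2=M[116]=18
after ADD r2, r2, #17: r2=18+17=35
after ADD r2, r2, #13: r2=35+13=48
after LDR r2, [r6]: r2=M[116]=18
after OR r2, r2, #7: r2=18|7=23
after ADD r6, r6, #4: r6=116+4=120
after ADD r0, r0, #2: r0=12+2=14
CMP r0, #16  (cmp 14,16)
BLT start: taken
after LDR r2, [r6]: r2=M[120]=21
after ADD r2, r2, #17: r2=21+17=38
after ADD r2, r2, #13: r2=38+13=51
after LDR r2, [r6]: r2=M[120]=21
after OR r2, r2, #7: r2=21|7=23
after ADD r6, r6, #4: r6=120+4=124
after ADD r0, r0, #2: r0=14+2=16
CMP r0, #16  (cmp 16,16)
BLT start: not taken
halt.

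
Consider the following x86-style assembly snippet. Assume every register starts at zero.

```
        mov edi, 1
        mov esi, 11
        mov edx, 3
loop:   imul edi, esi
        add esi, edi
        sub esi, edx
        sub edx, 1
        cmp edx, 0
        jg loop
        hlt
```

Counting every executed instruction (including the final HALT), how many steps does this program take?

22

edi=1
esi=11
edx=3
edi=1*11=11
esi=11+11=22
esi=22-3=19
edx=3-1=2
cmp edx, 0  (cmp 2,0)
jg loop: taken
edi=11*19=209
esi=19+209=228
esi=228-2=226
edx=2-1=1
cmp edx, 0  (cmp 1,0)
jg loop: taken
edi=209*226=47234
esi=226+47234=47460
esi=47460-1=47459
edx=1-1=0
cmp edx, 0  (cmp 0,0)
jg loop: not taken
halt.
Total executed instructions: 22.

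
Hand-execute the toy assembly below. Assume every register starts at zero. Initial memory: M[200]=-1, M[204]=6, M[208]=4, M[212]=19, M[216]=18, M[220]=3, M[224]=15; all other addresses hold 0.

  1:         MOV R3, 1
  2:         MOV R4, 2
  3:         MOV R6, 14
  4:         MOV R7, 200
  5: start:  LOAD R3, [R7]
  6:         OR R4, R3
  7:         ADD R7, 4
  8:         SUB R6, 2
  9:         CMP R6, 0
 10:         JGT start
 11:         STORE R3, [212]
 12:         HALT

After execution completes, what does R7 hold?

228

after MOV R3, 1: R3=1
after MOV R4, 2: R4=2
after MOV R6, 14: R6=14
after MOV R7, 200: R7=200
after LOAD R3, [R7]: R3=M[200]=-1
after OR R4, R3: R4=2|(-1)=-1
after ADD R7, 4: R7=200+4=204
after SUB R6, 2: R6=14-2=12
CMP R6, 0  (cmp 12,0)
JGT start: taken
after LOAD R3, [R7]: R3=M[204]=6
after OR R4, R3: R4=(-1)|6=-1
after ADD R7, 4: R7=204+4=208
after SUB R6, 2: R6=12-2=10
CMP R6, 0  (cmp 10,0)
JGT start: taken
after LOAD R3, [R7]: R3=M[208]=4
after OR R4, R3: R4=(-1)|4=-1
after ADD R7, 4: R7=208+4=212
after SUB R6, 2: R6=10-2=8
CMP R6, 0  (cmp 8,0)
JGT start: taken
after LOAD R3, [R7]: R3=M[212]=19
after OR R4, R3: R4=(-1)|19=-1
after ADD R7, 4: R7=212+4=216
after SUB R6, 2: R6=8-2=6
CMP R6, 0  (cmp 6,0)
JGT start: taken
after LOAD R3, [R7]: R3=M[216]=18
after OR R4, R3: R4=(-1)|18=-1
after ADD R7, 4: R7=216+4=220
after SUB R6, 2: R6=6-2=4
CMP R6, 0  (cmp 4,0)
JGT start: taken
after LOAD R3, [R7]: R3=M[220]=3
after OR R4, R3: R4=(-1)|3=-1
after ADD R7, 4: R7=220+4=224
after SUB R6, 2: R6=4-2=2
CMP R6, 0  (cmp 2,0)
JGT start: taken
after LOAD R3, [R7]: R3=M[224]=15
after OR R4, R3: R4=(-1)|15=-1
after ADD R7, 4: R7=224+4=228
after SUB R6, 2: R6=2-2=0
CMP R6, 0  (cmp 0,0)
JGT start: not taken
STORE R3, [212] → M[212]=15
halt.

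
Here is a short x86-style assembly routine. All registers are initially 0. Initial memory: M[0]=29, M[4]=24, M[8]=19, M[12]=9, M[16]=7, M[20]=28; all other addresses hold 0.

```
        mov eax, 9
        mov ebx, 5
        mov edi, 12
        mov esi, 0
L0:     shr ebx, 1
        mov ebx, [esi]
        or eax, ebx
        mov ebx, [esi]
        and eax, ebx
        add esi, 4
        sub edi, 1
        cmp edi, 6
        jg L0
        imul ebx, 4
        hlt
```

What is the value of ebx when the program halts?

after mov eax, 9: eax=9
after mov ebx, 5: ebx=5
after mov edi, 12: edi=12
after mov esi, 0: esi=0
after shr ebx, 1: ebx=5>>1=2
after mov ebx, [esi]: ebx=M[0]=29
after or eax, ebx: eax=9|29=29
after mov ebx, [esi]: ebx=M[0]=29
after and eax, ebx: eax=29&29=29
after add esi, 4: esi=0+4=4
after sub edi, 1: edi=12-1=11
cmp edi, 6  (cmp 11,6)
jg L0: taken
after shr ebx, 1: ebx=29>>1=14
after mov ebx, [esi]: ebx=M[4]=24
after or eax, ebx: eax=29|24=29
after mov ebx, [esi]: ebx=M[4]=24
after and eax, ebx: eax=29&24=24
after add esi, 4: esi=4+4=8
after sub edi, 1: edi=11-1=10
cmp edi, 6  (cmp 10,6)
jg L0: taken
after shr ebx, 1: ebx=24>>1=12
after mov ebx, [esi]: ebx=M[8]=19
after or eax, ebx: eax=24|19=27
after mov ebx, [esi]: ebx=M[8]=19
after and eax, ebx: eax=27&19=19
after add esi, 4: esi=8+4=12
after sub edi, 1: edi=10-1=9
cmp edi, 6  (cmp 9,6)
jg L0: taken
after shr ebx, 1: ebx=19>>1=9
after mov ebx, [esi]: ebx=M[12]=9
after or eax, ebx: eax=19|9=27
after mov ebx, [esi]: ebx=M[12]=9
after and eax, ebx: eax=27&9=9
after add esi, 4: esi=12+4=16
after sub edi, 1: edi=9-1=8
cmp edi, 6  (cmp 8,6)
jg L0: taken
after shr ebx, 1: ebx=9>>1=4
after mov ebx, [esi]: ebx=M[16]=7
after or eax, ebx: eax=9|7=15
after mov ebx, [esi]: ebx=M[16]=7
after and eax, ebx: eax=15&7=7
after add esi, 4: esi=16+4=20
after sub edi, 1: edi=8-1=7
cmp edi, 6  (cmp 7,6)
jg L0: taken
after shr ebx, 1: ebx=7>>1=3
after mov ebx, [esi]: ebx=M[20]=28
after or eax, ebx: eax=7|28=31
after mov ebx, [esi]: ebx=M[20]=28
after and eax, ebx: eax=31&28=28
after add esi, 4: esi=20+4=24
after sub edi, 1: edi=7-1=6
cmp edi, 6  (cmp 6,6)
jg L0: not taken
after imul ebx, 4: ebx=28*4=112
halt.

112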